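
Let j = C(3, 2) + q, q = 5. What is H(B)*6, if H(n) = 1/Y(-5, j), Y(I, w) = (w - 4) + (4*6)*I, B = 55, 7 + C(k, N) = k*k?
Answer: -2/39 ≈ -0.051282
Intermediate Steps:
C(k, N) = -7 + k**2 (C(k, N) = -7 + k*k = -7 + k**2)
j = 7 (j = (-7 + 3**2) + 5 = (-7 + 9) + 5 = 2 + 5 = 7)
Y(I, w) = -4 + w + 24*I (Y(I, w) = (-4 + w) + 24*I = -4 + w + 24*I)
H(n) = -1/117 (H(n) = 1/(-4 + 7 + 24*(-5)) = 1/(-4 + 7 - 120) = 1/(-117) = -1/117)
H(B)*6 = -1/117*6 = -2/39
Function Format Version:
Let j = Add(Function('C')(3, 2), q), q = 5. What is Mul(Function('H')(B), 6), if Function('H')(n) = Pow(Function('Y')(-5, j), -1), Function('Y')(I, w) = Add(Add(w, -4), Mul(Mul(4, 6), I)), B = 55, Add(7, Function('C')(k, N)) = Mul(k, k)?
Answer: Rational(-2, 39) ≈ -0.051282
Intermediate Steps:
Function('C')(k, N) = Add(-7, Pow(k, 2)) (Function('C')(k, N) = Add(-7, Mul(k, k)) = Add(-7, Pow(k, 2)))
j = 7 (j = Add(Add(-7, Pow(3, 2)), 5) = Add(Add(-7, 9), 5) = Add(2, 5) = 7)
Function('Y')(I, w) = Add(-4, w, Mul(24, I)) (Function('Y')(I, w) = Add(Add(-4, w), Mul(24, I)) = Add(-4, w, Mul(24, I)))
Function('H')(n) = Rational(-1, 117) (Function('H')(n) = Pow(Add(-4, 7, Mul(24, -5)), -1) = Pow(Add(-4, 7, -120), -1) = Pow(-117, -1) = Rational(-1, 117))
Mul(Function('H')(B), 6) = Mul(Rational(-1, 117), 6) = Rational(-2, 39)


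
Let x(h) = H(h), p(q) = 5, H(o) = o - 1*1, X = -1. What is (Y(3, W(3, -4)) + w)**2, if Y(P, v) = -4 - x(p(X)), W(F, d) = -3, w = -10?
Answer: 324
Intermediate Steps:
H(o) = -1 + o (H(o) = o - 1 = -1 + o)
x(h) = -1 + h
Y(P, v) = -8 (Y(P, v) = -4 - (-1 + 5) = -4 - 1*4 = -4 - 4 = -8)
(Y(3, W(3, -4)) + w)**2 = (-8 - 10)**2 = (-18)**2 = 324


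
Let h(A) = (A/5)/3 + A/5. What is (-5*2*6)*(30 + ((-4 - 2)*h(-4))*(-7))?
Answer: 888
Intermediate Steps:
h(A) = 4*A/15 (h(A) = (A*(1/5))*(1/3) + A*(1/5) = (A/5)*(1/3) + A/5 = A/15 + A/5 = 4*A/15)
(-5*2*6)*(30 + ((-4 - 2)*h(-4))*(-7)) = (-5*2*6)*(30 + ((-4 - 2)*((4/15)*(-4)))*(-7)) = (-10*6)*(30 - 6*(-16/15)*(-7)) = -60*(30 + (32/5)*(-7)) = -60*(30 - 224/5) = -60*(-74/5) = 888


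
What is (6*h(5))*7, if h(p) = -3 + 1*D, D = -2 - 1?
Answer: -252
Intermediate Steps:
D = -3
h(p) = -6 (h(p) = -3 + 1*(-3) = -3 - 3 = -6)
(6*h(5))*7 = (6*(-6))*7 = -36*7 = -252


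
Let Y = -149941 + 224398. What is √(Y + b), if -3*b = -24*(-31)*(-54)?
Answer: 3*√9761 ≈ 296.39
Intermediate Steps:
b = 13392 (b = -(-24*(-31))*(-54)/3 = -248*(-54) = -⅓*(-40176) = 13392)
Y = 74457
√(Y + b) = √(74457 + 13392) = √87849 = 3*√9761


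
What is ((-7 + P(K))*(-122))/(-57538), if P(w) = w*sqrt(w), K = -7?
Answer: -427/28769 - 427*I*sqrt(7)/28769 ≈ -0.014842 - 0.039269*I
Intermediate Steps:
P(w) = w**(3/2)
((-7 + P(K))*(-122))/(-57538) = ((-7 + (-7)**(3/2))*(-122))/(-57538) = ((-7 - 7*I*sqrt(7))*(-122))*(-1/57538) = (854 + 854*I*sqrt(7))*(-1/57538) = -427/28769 - 427*I*sqrt(7)/28769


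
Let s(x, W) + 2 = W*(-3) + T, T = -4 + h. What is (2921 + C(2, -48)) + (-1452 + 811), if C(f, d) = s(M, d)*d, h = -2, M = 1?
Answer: -4248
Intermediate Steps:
T = -6 (T = -4 - 2 = -6)
s(x, W) = -8 - 3*W (s(x, W) = -2 + (W*(-3) - 6) = -2 + (-3*W - 6) = -2 + (-6 - 3*W) = -8 - 3*W)
C(f, d) = d*(-8 - 3*d) (C(f, d) = (-8 - 3*d)*d = d*(-8 - 3*d))
(2921 + C(2, -48)) + (-1452 + 811) = (2921 - 1*(-48)*(8 + 3*(-48))) + (-1452 + 811) = (2921 - 1*(-48)*(8 - 144)) - 641 = (2921 - 1*(-48)*(-136)) - 641 = (2921 - 6528) - 641 = -3607 - 641 = -4248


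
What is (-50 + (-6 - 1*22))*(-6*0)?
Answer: 0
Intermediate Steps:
(-50 + (-6 - 1*22))*(-6*0) = (-50 + (-6 - 22))*0 = (-50 - 28)*0 = -78*0 = 0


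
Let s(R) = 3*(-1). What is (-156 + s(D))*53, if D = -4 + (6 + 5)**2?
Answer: -8427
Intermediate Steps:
D = 117 (D = -4 + 11**2 = -4 + 121 = 117)
s(R) = -3
(-156 + s(D))*53 = (-156 - 3)*53 = -159*53 = -8427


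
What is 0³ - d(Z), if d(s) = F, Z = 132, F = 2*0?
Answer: 0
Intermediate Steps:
F = 0
d(s) = 0
0³ - d(Z) = 0³ - 1*0 = 0 + 0 = 0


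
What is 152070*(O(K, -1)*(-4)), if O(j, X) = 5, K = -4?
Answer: -3041400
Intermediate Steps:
152070*(O(K, -1)*(-4)) = 152070*(5*(-4)) = 152070*(-20) = -3041400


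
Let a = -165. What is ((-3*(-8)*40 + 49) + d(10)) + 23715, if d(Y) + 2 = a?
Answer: 24557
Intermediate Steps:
d(Y) = -167 (d(Y) = -2 - 165 = -167)
((-3*(-8)*40 + 49) + d(10)) + 23715 = ((-3*(-8)*40 + 49) - 167) + 23715 = ((24*40 + 49) - 167) + 23715 = ((960 + 49) - 167) + 23715 = (1009 - 167) + 23715 = 842 + 23715 = 24557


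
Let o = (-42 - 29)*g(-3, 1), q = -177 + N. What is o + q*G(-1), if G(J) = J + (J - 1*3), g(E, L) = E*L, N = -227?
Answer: 2233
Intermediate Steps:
q = -404 (q = -177 - 227 = -404)
G(J) = -3 + 2*J (G(J) = J + (J - 3) = J + (-3 + J) = -3 + 2*J)
o = 213 (o = (-42 - 29)*(-3*1) = -71*(-3) = 213)
o + q*G(-1) = 213 - 404*(-3 + 2*(-1)) = 213 - 404*(-3 - 2) = 213 - 404*(-5) = 213 + 2020 = 2233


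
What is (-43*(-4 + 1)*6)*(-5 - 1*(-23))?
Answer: 13932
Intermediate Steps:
(-43*(-4 + 1)*6)*(-5 - 1*(-23)) = (-(-129)*6)*(-5 + 23) = -43*(-18)*18 = 774*18 = 13932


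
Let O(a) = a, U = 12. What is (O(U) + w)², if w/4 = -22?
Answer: 5776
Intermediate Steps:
w = -88 (w = 4*(-22) = -88)
(O(U) + w)² = (12 - 88)² = (-76)² = 5776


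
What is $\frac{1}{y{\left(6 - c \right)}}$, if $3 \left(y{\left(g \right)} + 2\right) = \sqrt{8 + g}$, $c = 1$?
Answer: $- \frac{18}{23} - \frac{3 \sqrt{13}}{23} \approx -1.2529$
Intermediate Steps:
$y{\left(g \right)} = -2 + \frac{\sqrt{8 + g}}{3}$
$\frac{1}{y{\left(6 - c \right)}} = \frac{1}{-2 + \frac{\sqrt{8 + \left(6 - 1\right)}}{3}} = \frac{1}{-2 + \frac{\sqrt{8 + 5}}{3}} = \frac{1}{-2 + \frac{\sqrt{13}}{3}}$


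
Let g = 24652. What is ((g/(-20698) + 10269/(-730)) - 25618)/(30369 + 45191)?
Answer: -193653369721/570838421200 ≈ -0.33924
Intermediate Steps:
((g/(-20698) + 10269/(-730)) - 25618)/(30369 + 45191) = ((24652/(-20698) + 10269/(-730)) - 25618)/(30369 + 45191) = ((24652*(-1/20698) + 10269*(-1/730)) - 25618)/75560 = ((-12326/10349 - 10269/730) - 25618)*(1/75560) = (-115271861/7554770 - 25618)*(1/75560) = -193653369721/7554770*1/75560 = -193653369721/570838421200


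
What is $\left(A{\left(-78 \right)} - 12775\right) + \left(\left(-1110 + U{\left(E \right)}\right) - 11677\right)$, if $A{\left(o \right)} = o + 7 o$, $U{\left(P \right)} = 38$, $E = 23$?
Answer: $-26148$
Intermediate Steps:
$A{\left(o \right)} = 8 o$
$\left(A{\left(-78 \right)} - 12775\right) + \left(\left(-1110 + U{\left(E \right)}\right) - 11677\right) = \left(8 \left(-78\right) - 12775\right) + \left(\left(-1110 + 38\right) - 11677\right) = \left(-624 - 12775\right) - 12749 = -13399 - 12749 = -26148$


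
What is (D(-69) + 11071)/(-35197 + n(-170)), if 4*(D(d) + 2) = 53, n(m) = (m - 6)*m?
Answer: -44329/21108 ≈ -2.1001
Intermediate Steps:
n(m) = m*(-6 + m) (n(m) = (-6 + m)*m = m*(-6 + m))
D(d) = 45/4 (D(d) = -2 + (¼)*53 = -2 + 53/4 = 45/4)
(D(-69) + 11071)/(-35197 + n(-170)) = (45/4 + 11071)/(-35197 - 170*(-6 - 170)) = 44329/(4*(-35197 - 170*(-176))) = 44329/(4*(-35197 + 29920)) = (44329/4)/(-5277) = (44329/4)*(-1/5277) = -44329/21108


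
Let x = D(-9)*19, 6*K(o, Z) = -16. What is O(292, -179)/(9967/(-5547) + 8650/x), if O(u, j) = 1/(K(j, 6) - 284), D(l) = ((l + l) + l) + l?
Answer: 22059/91331630 ≈ 0.00024153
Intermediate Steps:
D(l) = 4*l (D(l) = (2*l + l) + l = 3*l + l = 4*l)
K(o, Z) = -8/3 (K(o, Z) = (⅙)*(-16) = -8/3)
O(u, j) = -3/860 (O(u, j) = 1/(-8/3 - 284) = 1/(-860/3) = -3/860)
x = -684 (x = (4*(-9))*19 = -36*19 = -684)
O(292, -179)/(9967/(-5547) + 8650/x) = -3/(860*(9967/(-5547) + 8650/(-684))) = -3/(860*(9967*(-1/5547) + 8650*(-1/684))) = -3/(860*(-9967/5547 - 4325/342)) = -3/(860*(-9133163/632358)) = -3/860*(-632358/9133163) = 22059/91331630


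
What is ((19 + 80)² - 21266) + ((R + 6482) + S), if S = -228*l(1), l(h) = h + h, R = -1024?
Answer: -6463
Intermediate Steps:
l(h) = 2*h
S = -456 ≈ -456.00
((19 + 80)² - 21266) + ((R + 6482) + S) = ((19 + 80)² - 21266) + ((-1024 + 6482) - 456) = (99² - 21266) + (5458 - 456) = (9801 - 21266) + 5002 = -11465 + 5002 = -6463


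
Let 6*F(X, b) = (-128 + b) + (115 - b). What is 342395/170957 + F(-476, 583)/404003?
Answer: 829969420669/414402845226 ≈ 2.0028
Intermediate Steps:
F(X, b) = -13/6 (F(X, b) = ((-128 + b) + (115 - b))/6 = (1/6)*(-13) = -13/6)
342395/170957 + F(-476, 583)/404003 = 342395/170957 - 13/6/404003 = 342395*(1/170957) - 13/6*1/404003 = 342395/170957 - 13/2424018 = 829969420669/414402845226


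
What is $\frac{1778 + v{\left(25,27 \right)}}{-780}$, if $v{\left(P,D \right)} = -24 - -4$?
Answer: $- \frac{293}{130} \approx -2.2538$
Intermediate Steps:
$v{\left(P,D \right)} = -20$ ($v{\left(P,D \right)} = -24 + 4 = -20$)
$\frac{1778 + v{\left(25,27 \right)}}{-780} = \frac{1778 - 20}{-780} = 1758 \left(- \frac{1}{780}\right) = - \frac{293}{130}$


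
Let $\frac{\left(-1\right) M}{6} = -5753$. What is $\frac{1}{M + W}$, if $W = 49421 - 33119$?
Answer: $\frac{1}{50820} \approx 1.9677 \cdot 10^{-5}$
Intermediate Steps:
$M = 34518$ ($M = \left(-6\right) \left(-5753\right) = 34518$)
$W = 16302$ ($W = 49421 - 33119 = 16302$)
$\frac{1}{M + W} = \frac{1}{34518 + 16302} = \frac{1}{50820}$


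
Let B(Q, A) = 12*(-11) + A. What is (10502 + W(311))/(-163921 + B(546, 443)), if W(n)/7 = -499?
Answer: -7009/163610 ≈ -0.042840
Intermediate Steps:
B(Q, A) = -132 + A
W(n) = -3493 (W(n) = 7*(-499) = -3493)
(10502 + W(311))/(-163921 + B(546, 443)) = (10502 - 3493)/(-163921 + (-132 + 443)) = 7009/(-163921 + 311) = 7009/(-163610) = 7009*(-1/163610) = -7009/163610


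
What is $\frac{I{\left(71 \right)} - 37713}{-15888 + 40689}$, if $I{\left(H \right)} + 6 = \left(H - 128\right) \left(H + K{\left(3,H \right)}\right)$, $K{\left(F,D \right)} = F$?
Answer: $- \frac{1997}{1181} \approx -1.6909$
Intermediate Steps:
$I{\left(H \right)} = -6 + \left(-128 + H\right) \left(3 + H\right)$ ($I{\left(H \right)} = -6 + \left(H - 128\right) \left(H + 3\right) = -6 + \left(-128 + H\right) \left(3 + H\right)$)
$\frac{I{\left(71 \right)} - 37713}{-15888 + 40689} = \frac{\left(-390 + 71^{2} - 8875\right) - 37713}{-15888 + 40689} = \frac{\left(-390 + 5041 - 8875\right) - 37713}{24801} = \left(-4224 - 37713\right) \frac{1}{24801} = \left(-41937\right) \frac{1}{24801} = - \frac{1997}{1181}$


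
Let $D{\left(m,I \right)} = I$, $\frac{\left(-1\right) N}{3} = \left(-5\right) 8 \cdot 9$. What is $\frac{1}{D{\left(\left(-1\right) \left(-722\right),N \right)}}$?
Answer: $\frac{1}{1080} \approx 0.00092593$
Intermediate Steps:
$N = 1080$ ($N = - 3 \left(-5\right) 8 \cdot 9 = - 3 \left(\left(-40\right) 9\right) = \left(-3\right) \left(-360\right) = 1080$)
$\frac{1}{D{\left(\left(-1\right) \left(-722\right),N \right)}} = \frac{1}{1080}$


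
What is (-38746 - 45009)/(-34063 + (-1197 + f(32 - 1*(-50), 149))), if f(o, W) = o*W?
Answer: 83755/23042 ≈ 3.6349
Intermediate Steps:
f(o, W) = W*o
(-38746 - 45009)/(-34063 + (-1197 + f(32 - 1*(-50), 149))) = (-38746 - 45009)/(-34063 + (-1197 + 149*(32 - 1*(-50)))) = -83755/(-34063 + (-1197 + 149*(32 + 50))) = -83755/(-34063 + (-1197 + 149*82)) = -83755/(-34063 + (-1197 + 12218)) = -83755/(-34063 + 11021) = -83755/(-23042) = -83755*(-1/23042) = 83755/23042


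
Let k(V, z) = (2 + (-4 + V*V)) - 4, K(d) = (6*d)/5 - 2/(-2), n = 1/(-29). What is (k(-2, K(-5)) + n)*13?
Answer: -767/29 ≈ -26.448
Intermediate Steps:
n = -1/29 ≈ -0.034483
K(d) = 1 + 6*d/5 (K(d) = (6*d)*(⅕) - 2*(-½) = 6*d/5 + 1 = 1 + 6*d/5)
k(V, z) = -6 + V² (k(V, z) = (2 + (-4 + V²)) - 4 = (-2 + V²) - 4 = -6 + V²)
(k(-2, K(-5)) + n)*13 = ((-6 + (-2)²) - 1/29)*13 = ((-6 + 4) - 1/29)*13 = (-2 - 1/29)*13 = -59/29*13 = -767/29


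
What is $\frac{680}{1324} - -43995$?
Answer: $\frac{14562515}{331} \approx 43996.0$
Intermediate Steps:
$\frac{680}{1324} - -43995 = 680 \cdot \frac{1}{1324} + 43995 = \frac{170}{331} + 43995 = \frac{14562515}{331}$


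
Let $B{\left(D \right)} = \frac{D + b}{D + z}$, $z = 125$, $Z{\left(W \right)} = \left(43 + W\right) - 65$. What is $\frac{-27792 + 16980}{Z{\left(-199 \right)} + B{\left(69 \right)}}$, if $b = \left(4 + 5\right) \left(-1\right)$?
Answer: $\frac{1048764}{21407} \approx 48.992$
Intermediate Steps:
$Z{\left(W \right)} = -22 + W$
$b = -9$ ($b = 9 \left(-1\right) = -9$)
$B{\left(D \right)} = \frac{-9 + D}{125 + D}$ ($B{\left(D \right)} = \frac{D - 9}{D + 125} = \frac{-9 + D}{125 + D}$)
$\frac{-27792 + 16980}{Z{\left(-199 \right)} + B{\left(69 \right)}} = \frac{-27792 + 16980}{\left(-22 - 199\right) + \frac{-9 + 69}{125 + 69}} = - \frac{10812}{-221 + \frac{1}{194} \cdot 60} = - \frac{10812}{-221 + \frac{30}{97}} = - \frac{10812}{- \frac{21407}{97}} = \left(-10812\right) \left(- \frac{97}{21407}\right) = \frac{1048764}{21407}$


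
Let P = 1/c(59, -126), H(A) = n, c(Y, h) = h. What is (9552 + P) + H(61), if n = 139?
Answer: 1221065/126 ≈ 9691.0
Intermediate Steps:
H(A) = 139
P = -1/126 (P = 1/(-126) = -1/126 ≈ -0.0079365)
(9552 + P) + H(61) = (9552 - 1/126) + 139 = 1203551/126 + 139 = 1221065/126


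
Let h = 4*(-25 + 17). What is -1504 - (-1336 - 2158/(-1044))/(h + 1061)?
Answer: -807159239/537138 ≈ -1502.7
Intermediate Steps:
h = -32 (h = 4*(-8) = -32)
-1504 - (-1336 - 2158/(-1044))/(h + 1061) = -1504 - (-1336 - 2158/(-1044))/(-32 + 1061) = -1504 - (-1336 - 2158*(-1/1044))/1029 = -1504 - (-1336 + 1079/522)/1029 = -1504 - (-696313)/(522*1029) = -1504 - 1*(-696313/537138) = -1504 + 696313/537138 = -807159239/537138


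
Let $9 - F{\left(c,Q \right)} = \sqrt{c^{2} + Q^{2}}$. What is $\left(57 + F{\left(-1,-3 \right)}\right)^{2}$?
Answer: $\left(66 - \sqrt{10}\right)^{2} \approx 3948.6$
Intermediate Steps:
$F{\left(c,Q \right)} = 9 - \sqrt{Q^{2} + c^{2}}$ ($F{\left(c,Q \right)} = 9 - \sqrt{c^{2} + Q^{2}} = 9 - \sqrt{Q^{2} + c^{2}}$)
$\left(57 + F{\left(-1,-3 \right)}\right)^{2} = \left(57 + \left(9 - \sqrt{\left(-3\right)^{2} + \left(-1\right)^{2}}\right)\right)^{2} = \left(57 + \left(9 - \sqrt{9 + 1}\right)\right)^{2} = \left(57 + \left(9 - \sqrt{10}\right)\right)^{2} = \left(66 - \sqrt{10}\right)^{2}$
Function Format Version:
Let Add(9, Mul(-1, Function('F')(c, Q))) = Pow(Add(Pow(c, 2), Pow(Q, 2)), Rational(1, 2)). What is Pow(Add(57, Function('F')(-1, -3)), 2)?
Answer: Pow(Add(66, Mul(-1, Pow(10, Rational(1, 2)))), 2) ≈ 3948.6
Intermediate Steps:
Function('F')(c, Q) = Add(9, Mul(-1, Pow(Add(Pow(Q, 2), Pow(c, 2)), Rational(1, 2)))) (Function('F')(c, Q) = Add(9, Mul(-1, Pow(Add(Pow(c, 2), Pow(Q, 2)), Rational(1, 2)))) = Add(9, Mul(-1, Pow(Add(Pow(Q, 2), Pow(c, 2)), Rational(1, 2)))))
Pow(Add(57, Function('F')(-1, -3)), 2) = Pow(Add(57, Add(9, Mul(-1, Pow(Add(Pow(-3, 2), Pow(-1, 2)), Rational(1, 2))))), 2) = Pow(Add(57, Add(9, Mul(-1, Pow(Add(9, 1), Rational(1, 2))))), 2) = Pow(Add(57, Add(9, Mul(-1, Pow(10, Rational(1, 2))))), 2) = Pow(Add(66, Mul(-1, Pow(10, Rational(1, 2)))), 2)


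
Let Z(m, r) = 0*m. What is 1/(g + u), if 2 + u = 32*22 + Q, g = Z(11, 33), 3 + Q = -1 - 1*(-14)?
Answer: 1/712 ≈ 0.0014045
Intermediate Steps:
Q = 10 (Q = -3 + (-1 - 1*(-14)) = -3 + (-1 + 14) = -3 + 13 = 10)
Z(m, r) = 0
g = 0
u = 712 (u = -2 + (32*22 + 10) = -2 + (704 + 10) = -2 + 714 = 712)
1/(g + u) = 1/(0 + 712) = 1/712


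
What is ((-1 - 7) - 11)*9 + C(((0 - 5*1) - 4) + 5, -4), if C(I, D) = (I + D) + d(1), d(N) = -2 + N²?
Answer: -180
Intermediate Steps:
C(I, D) = -1 + D + I (C(I, D) = (I + D) + (-2 + 1²) = (D + I) + (-2 + 1) = (D + I) - 1 = -1 + D + I)
((-1 - 7) - 11)*9 + C(((0 - 5*1) - 4) + 5, -4) = ((-1 - 7) - 11)*9 + (-1 - 4 + (((0 - 5*1) - 4) + 5)) = (-8 - 11)*9 + (-1 - 4 + (((0 - 5) - 4) + 5)) = -19*9 + (-1 - 4 + ((-5 - 4) + 5)) = -171 + (-1 - 4 + (-9 + 5)) = -171 + (-1 - 4 - 4) = -171 - 9 = -180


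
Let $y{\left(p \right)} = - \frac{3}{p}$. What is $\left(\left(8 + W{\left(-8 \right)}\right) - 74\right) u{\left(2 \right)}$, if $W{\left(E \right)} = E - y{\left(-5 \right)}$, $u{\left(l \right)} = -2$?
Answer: $\frac{746}{5} \approx 149.2$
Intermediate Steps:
$W{\left(E \right)} = - \frac{3}{5} + E$ ($W{\left(E \right)} = E - - \frac{3}{-5} = E - \left(-3\right) \left(- \frac{1}{5}\right) = E - \frac{3}{5} = - \frac{3}{5} + E$)
$\left(\left(8 + W{\left(-8 \right)}\right) - 74\right) u{\left(2 \right)} = \left(\left(8 - \frac{43}{5}\right) - 74\right) \left(-2\right) = \left(- \frac{3}{5} - 74\right) \left(-2\right) = \left(- \frac{373}{5}\right) \left(-2\right) = \frac{746}{5}$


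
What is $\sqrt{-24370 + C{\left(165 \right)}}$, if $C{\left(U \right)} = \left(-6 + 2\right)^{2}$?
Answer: $3 i \sqrt{2706} \approx 156.06 i$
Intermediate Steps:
$C{\left(U \right)} = 16$ ($C{\left(U \right)} = \left(-4\right)^{2} = 16$)
$\sqrt{-24370 + C{\left(165 \right)}} = \sqrt{-24370 + 16} = \sqrt{-24354} = 3 i \sqrt{2706}$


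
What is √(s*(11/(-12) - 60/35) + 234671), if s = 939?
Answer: √45511305/14 ≈ 481.87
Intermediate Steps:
√(s*(11/(-12) - 60/35) + 234671) = √(939*(11/(-12) - 60/35) + 234671) = √(939*(11*(-1/12) - 60*1/35) + 234671) = √(939*(-11/12 - 12/7) + 234671) = √(939*(-221/84) + 234671) = √(-69173/28 + 234671) = √(6501615/28) = √45511305/14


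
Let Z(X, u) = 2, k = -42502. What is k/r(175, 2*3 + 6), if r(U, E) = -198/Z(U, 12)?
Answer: 42502/99 ≈ 429.31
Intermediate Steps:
r(U, E) = -99 (r(U, E) = -198/2 = -198*½ = -99)
k/r(175, 2*3 + 6) = -42502/(-99) = -42502*(-1/99) = 42502/99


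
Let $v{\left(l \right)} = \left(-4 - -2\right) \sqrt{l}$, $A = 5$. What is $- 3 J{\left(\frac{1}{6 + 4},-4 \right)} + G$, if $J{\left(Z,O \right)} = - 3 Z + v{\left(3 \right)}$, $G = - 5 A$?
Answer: $- \frac{241}{10} + 6 \sqrt{3} \approx -13.708$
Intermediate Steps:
$v{\left(l \right)} = - 2 \sqrt{l}$ ($v{\left(l \right)} = \left(-4 + 2\right) \sqrt{l} = - 2 \sqrt{l}$)
$G = -25$ ($G = \left(-5\right) 5 = -25$)
$J{\left(Z,O \right)} = - 3 Z - 2 \sqrt{3}$
$- 3 J{\left(\frac{1}{6 + 4},-4 \right)} + G = - 3 \left(- \frac{3}{6 + 4} - 2 \sqrt{3}\right) - 25 = - 3 \left(- \frac{3}{10} - 2 \sqrt{3}\right) - 25 = \left(\frac{9}{10} + 6 \sqrt{3}\right) - 25 = - \frac{241}{10} + 6 \sqrt{3}$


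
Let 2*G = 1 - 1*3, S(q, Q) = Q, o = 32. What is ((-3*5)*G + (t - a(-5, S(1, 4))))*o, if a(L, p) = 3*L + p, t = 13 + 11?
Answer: 1600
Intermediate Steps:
G = -1 (G = (1 - 1*3)/2 = (1 - 3)/2 = (½)*(-2) = -1)
t = 24
a(L, p) = p + 3*L
((-3*5)*G + (t - a(-5, S(1, 4))))*o = (-3*5*(-1) + (24 - (4 + 3*(-5))))*32 = (-15*(-1) + (24 - (4 - 15)))*32 = (15 + (24 - 1*(-11)))*32 = (15 + (24 + 11))*32 = (15 + 35)*32 = 50*32 = 1600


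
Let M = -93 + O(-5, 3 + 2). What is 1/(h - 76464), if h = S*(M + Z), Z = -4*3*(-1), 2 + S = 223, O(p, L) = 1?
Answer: -1/94144 ≈ -1.0622e-5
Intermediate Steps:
S = 221 (S = -2 + 223 = 221)
M = -92 (M = -93 + 1 = -92)
Z = 12 (Z = -12*(-1) = 12)
h = -17680 (h = 221*(-92 + 12) = 221*(-80) = -17680)
1/(h - 76464) = 1/(-17680 - 76464) = 1/(-94144) = -1/94144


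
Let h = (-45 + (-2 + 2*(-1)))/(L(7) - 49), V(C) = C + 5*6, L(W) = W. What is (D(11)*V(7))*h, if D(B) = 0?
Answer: 0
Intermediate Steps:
V(C) = 30 + C (V(C) = C + 30 = 30 + C)
h = 7/6 (h = (-45 + (-2 + 2*(-1)))/(7 - 49) = (-45 + (-2 - 2))/(-42) = (-45 - 4)*(-1/42) = -49*(-1/42) = 7/6 ≈ 1.1667)
(D(11)*V(7))*h = (0*(30 + 7))*(7/6) = (0*37)*(7/6) = 0*(7/6) = 0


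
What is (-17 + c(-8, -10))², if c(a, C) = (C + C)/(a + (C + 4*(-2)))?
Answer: 44521/169 ≈ 263.44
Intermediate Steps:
c(a, C) = 2*C/(-8 + C + a) (c(a, C) = (2*C)/(a + (C - 8)) = (2*C)/(a + (-8 + C)) = (2*C)/(-8 + C + a) = 2*C/(-8 + C + a))
(-17 + c(-8, -10))² = (-17 + 2*(-10)/(-8 - 10 - 8))² = (-17 + 2*(-10)/(-26))² = (-17 + 2*(-10)*(-1/26))² = (-17 + 10/13)² = (-211/13)² = 44521/169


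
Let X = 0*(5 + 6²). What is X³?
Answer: 0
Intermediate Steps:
X = 0 (X = 0*(5 + 36) = 0*41 = 0)
X³ = 0³ = 0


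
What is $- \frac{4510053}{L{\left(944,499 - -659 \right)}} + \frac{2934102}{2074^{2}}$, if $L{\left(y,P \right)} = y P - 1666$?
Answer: $- \frac{2024669185332}{586875104167} \approx -3.4499$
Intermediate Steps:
$L{\left(y,P \right)} = -1666 + P y$ ($L{\left(y,P \right)} = P y - 1666 = -1666 + P y$)
$- \frac{4510053}{L{\left(944,499 - -659 \right)}} + \frac{2934102}{2074^{2}} = - \frac{4510053}{-1666 + \left(499 - -659\right) 944} + \frac{2934102}{2074^{2}} = - \frac{4510053}{-1666 + \left(499 + 659\right) 944} + \frac{2934102}{4301476} = - \frac{4510053}{-1666 + 1158 \cdot 944} + 2934102 \cdot \frac{1}{4301476} = - \frac{4510053}{-1666 + 1093152} + \frac{1467051}{2150738} = - \frac{4510053}{1091486} + \frac{1467051}{2150738} = - \frac{2024669185332}{586875104167}$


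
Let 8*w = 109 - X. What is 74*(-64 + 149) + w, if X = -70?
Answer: 50499/8 ≈ 6312.4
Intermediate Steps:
w = 179/8 (w = (109 - 1*(-70))/8 = (109 + 70)/8 = (⅛)*179 = 179/8 ≈ 22.375)
74*(-64 + 149) + w = 74*(-64 + 149) + 179/8 = 74*85 + 179/8 = 6290 + 179/8 = 50499/8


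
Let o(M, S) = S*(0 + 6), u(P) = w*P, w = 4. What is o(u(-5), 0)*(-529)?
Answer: 0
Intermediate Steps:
u(P) = 4*P
o(M, S) = 6*S (o(M, S) = S*6 = 6*S)
o(u(-5), 0)*(-529) = (6*0)*(-529) = 0*(-529) = 0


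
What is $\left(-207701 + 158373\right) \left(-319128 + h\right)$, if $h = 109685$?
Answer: $10331404304$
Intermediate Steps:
$\left(-207701 + 158373\right) \left(-319128 + h\right) = \left(-207701 + 158373\right) \left(-319128 + 109685\right) = \left(-49328\right) \left(-209443\right) = 10331404304$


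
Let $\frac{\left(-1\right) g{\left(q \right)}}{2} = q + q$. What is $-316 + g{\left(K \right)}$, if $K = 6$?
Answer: $-340$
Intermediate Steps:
$g{\left(q \right)} = - 4 q$ ($g{\left(q \right)} = - 2 \left(q + q\right) = - 2 \cdot 2 q = - 4 q$)
$-316 + g{\left(K \right)} = -316 - 24 = -340$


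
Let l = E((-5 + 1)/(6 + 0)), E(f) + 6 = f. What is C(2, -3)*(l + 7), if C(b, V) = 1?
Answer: ⅓ ≈ 0.33333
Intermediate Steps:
E(f) = -6 + f
l = -20/3 (l = -6 + (-5 + 1)/(6 + 0) = -6 - 4/6 = -6 - 4*⅙ = -6 - ⅔ = -20/3 ≈ -6.6667)
C(2, -3)*(l + 7) = 1*(-20/3 + 7) = 1*(⅓) = ⅓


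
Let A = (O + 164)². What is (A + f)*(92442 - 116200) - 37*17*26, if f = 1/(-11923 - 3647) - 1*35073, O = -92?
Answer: 5528023476659/7785 ≈ 7.1009e+8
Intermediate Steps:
A = 5184 (A = (-92 + 164)² = 72² = 5184)
f = -546086611/15570 (f = 1/(-15570) - 35073 = -1/15570 - 35073 = -546086611/15570 ≈ -35073.)
(A + f)*(92442 - 116200) - 37*17*26 = (5184 - 546086611/15570)*(92442 - 116200) - 37*17*26 = -465371731/15570*(-23758) - 629*26 = 5528150792549/7785 - 16354 = 5528023476659/7785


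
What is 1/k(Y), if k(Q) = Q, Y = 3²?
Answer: ⅑ ≈ 0.11111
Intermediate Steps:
Y = 9
1/k(Y) = 1/9 = ⅑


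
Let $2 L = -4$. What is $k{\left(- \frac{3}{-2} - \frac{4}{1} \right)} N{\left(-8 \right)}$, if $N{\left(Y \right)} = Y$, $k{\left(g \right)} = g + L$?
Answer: $36$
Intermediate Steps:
$L = -2$ ($L = \frac{1}{2} \left(-4\right) = -2$)
$k{\left(g \right)} = -2 + g$ ($k{\left(g \right)} = g - 2 = -2 + g$)
$k{\left(- \frac{3}{-2} - \frac{4}{1} \right)} N{\left(-8 \right)} = \left(-2 - \left(4 - \frac{3}{2}\right)\right) \left(-8\right) = \left(-2 - \frac{5}{2}\right) \left(-8\right) = \left(- \frac{9}{2}\right) \left(-8\right) = 36$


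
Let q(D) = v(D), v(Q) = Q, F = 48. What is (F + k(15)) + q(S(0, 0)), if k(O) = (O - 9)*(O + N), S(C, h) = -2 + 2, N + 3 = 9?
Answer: 174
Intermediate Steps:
N = 6 (N = -3 + 9 = 6)
S(C, h) = 0
q(D) = D
k(O) = (-9 + O)*(6 + O) (k(O) = (O - 9)*(O + 6) = (-9 + O)*(6 + O))
(F + k(15)) + q(S(0, 0)) = (48 + (-54 + 15² - 3*15)) + 0 = (48 + (-54 + 225 - 45)) + 0 = (48 + 126) + 0 = 174 + 0 = 174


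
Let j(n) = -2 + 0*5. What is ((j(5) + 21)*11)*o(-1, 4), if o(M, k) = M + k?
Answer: 627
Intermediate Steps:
j(n) = -2 (j(n) = -2 + 0 = -2)
((j(5) + 21)*11)*o(-1, 4) = ((-2 + 21)*11)*(-1 + 4) = (19*11)*3 = 209*3 = 627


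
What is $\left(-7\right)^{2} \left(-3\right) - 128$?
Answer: $-275$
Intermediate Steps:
$\left(-7\right)^{2} \left(-3\right) - 128 = 49 \left(-3\right) - 128 = -147 - 128 = -275$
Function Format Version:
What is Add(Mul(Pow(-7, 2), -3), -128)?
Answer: -275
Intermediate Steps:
Add(Mul(Pow(-7, 2), -3), -128) = Add(Mul(49, -3), -128) = Add(-147, -128) = -275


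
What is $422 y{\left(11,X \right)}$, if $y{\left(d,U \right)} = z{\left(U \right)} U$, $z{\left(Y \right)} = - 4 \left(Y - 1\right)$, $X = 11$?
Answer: $-185680$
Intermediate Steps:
$z{\left(Y \right)} = 4 - 4 Y$ ($z{\left(Y \right)} = - 4 \left(-1 + Y\right) = 4 - 4 Y$)
$y{\left(d,U \right)} = U \left(4 - 4 U\right)$ ($y{\left(d,U \right)} = \left(4 - 4 U\right) U = U \left(4 - 4 U\right)$)
$422 y{\left(11,X \right)} = 422 \cdot 4 \cdot 11 \left(1 - 11\right) = 422 \cdot 4 \cdot 11 \left(-10\right) = 422 \left(-440\right) = -185680$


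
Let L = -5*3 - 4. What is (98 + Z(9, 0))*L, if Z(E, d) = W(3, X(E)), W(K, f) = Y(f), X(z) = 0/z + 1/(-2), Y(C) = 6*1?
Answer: -1976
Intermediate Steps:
Y(C) = 6
L = -19 (L = -15 - 4 = -19)
X(z) = -1/2 (X(z) = 0 + 1*(-1/2) = 0 - 1/2 = -1/2)
W(K, f) = 6
Z(E, d) = 6
(98 + Z(9, 0))*L = (98 + 6)*(-19) = 104*(-19) = -1976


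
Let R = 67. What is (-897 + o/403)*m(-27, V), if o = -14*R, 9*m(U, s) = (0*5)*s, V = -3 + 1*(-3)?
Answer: 0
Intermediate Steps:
V = -6 (V = -3 - 3 = -6)
m(U, s) = 0 (m(U, s) = ((0*5)*s)/9 = (0*s)/9 = (⅑)*0 = 0)
o = -938 (o = -14*67 = -938)
(-897 + o/403)*m(-27, V) = (-897 - 938/403)*0 = -362429/403*0 = 0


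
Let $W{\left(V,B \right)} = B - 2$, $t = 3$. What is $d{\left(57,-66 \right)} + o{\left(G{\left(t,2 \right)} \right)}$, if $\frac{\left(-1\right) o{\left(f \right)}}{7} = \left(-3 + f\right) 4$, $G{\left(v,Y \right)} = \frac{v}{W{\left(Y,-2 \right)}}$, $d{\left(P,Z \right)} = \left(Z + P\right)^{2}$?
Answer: $186$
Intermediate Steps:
$W{\left(V,B \right)} = -2 + B$ ($W{\left(V,B \right)} = B - 2 = -2 + B$)
$d{\left(P,Z \right)} = \left(P + Z\right)^{2}$
$G{\left(v,Y \right)} = - \frac{v}{4}$ ($G{\left(v,Y \right)} = \frac{v}{-2 - 2} = \frac{v}{-4} = v \left(- \frac{1}{4}\right) = - \frac{v}{4}$)
$o{\left(f \right)} = 84 - 28 f$ ($o{\left(f \right)} = - 7 \left(-3 + f\right) 4 = - 7 \left(-12 + 4 f\right) = 84 - 28 f$)
$d{\left(57,-66 \right)} + o{\left(G{\left(t,2 \right)} \right)} = \left(57 - 66\right)^{2} + \left(84 - 28 \left(\left(- \frac{1}{4}\right) 3\right)\right) = \left(-9\right)^{2} + \left(84 - -21\right) = 81 + \left(84 + 21\right) = 81 + 105 = 186$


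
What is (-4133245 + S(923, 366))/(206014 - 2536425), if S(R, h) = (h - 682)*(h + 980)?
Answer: 4558581/2330411 ≈ 1.9561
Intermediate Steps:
S(R, h) = (-682 + h)*(980 + h)
(-4133245 + S(923, 366))/(206014 - 2536425) = (-4133245 + (-668360 + 366**2 + 298*366))/(206014 - 2536425) = (-4133245 + (-668360 + 133956 + 109068))/(-2330411) = (-4133245 - 425336)*(-1/2330411) = -4558581*(-1/2330411) = 4558581/2330411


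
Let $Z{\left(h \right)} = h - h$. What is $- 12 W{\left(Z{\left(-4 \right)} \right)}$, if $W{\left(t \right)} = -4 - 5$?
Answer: $108$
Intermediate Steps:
$Z{\left(h \right)} = 0$
$W{\left(t \right)} = -9$ ($W{\left(t \right)} = -4 - 5 = -9$)
$- 12 W{\left(Z{\left(-4 \right)} \right)} = \left(-12\right) \left(-9\right) = 108$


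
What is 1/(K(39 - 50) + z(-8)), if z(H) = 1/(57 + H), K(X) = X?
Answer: -49/538 ≈ -0.091078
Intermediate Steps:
1/(K(39 - 50) + z(-8)) = 1/((39 - 50) + 1/(57 - 8)) = 1/(-11 + 1/49) = 1/(-538/49) = -49/538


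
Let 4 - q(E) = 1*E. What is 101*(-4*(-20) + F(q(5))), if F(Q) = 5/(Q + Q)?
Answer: 15655/2 ≈ 7827.5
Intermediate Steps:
q(E) = 4 - E
F(Q) = 5/(2*Q)
101*(-4*(-20) + F(q(5))) = 101*(-4*(-20) + 5/(2*(4 - 1*5))) = 101*(80 + 5/(2*(4 - 5))) = 101*(80 + (5/2)/(-1)) = 101*(80 + (5/2)*(-1)) = 101*(80 - 5/2) = 101*(155/2) = 15655/2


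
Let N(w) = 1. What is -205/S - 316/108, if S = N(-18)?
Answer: -5614/27 ≈ -207.93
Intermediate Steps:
S = 1
-205/S - 316/108 = -205/1 - 316/108 = -205*1 - 316*1/108 = -205 - 79/27 = -5614/27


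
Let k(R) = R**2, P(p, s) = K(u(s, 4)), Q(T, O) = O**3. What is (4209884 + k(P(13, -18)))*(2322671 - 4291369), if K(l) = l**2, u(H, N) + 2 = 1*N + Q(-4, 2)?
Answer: -8307677191032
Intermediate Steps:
u(H, N) = 6 + N (u(H, N) = -2 + (1*N + 2**3) = -2 + (N + 8) = -2 + (8 + N) = 6 + N)
P(p, s) = 100 (P(p, s) = (6 + 4)**2 = 10**2 = 100)
(4209884 + k(P(13, -18)))*(2322671 - 4291369) = (4209884 + 100**2)*(2322671 - 4291369) = (4209884 + 10000)*(-1968698) = 4219884*(-1968698) = -8307677191032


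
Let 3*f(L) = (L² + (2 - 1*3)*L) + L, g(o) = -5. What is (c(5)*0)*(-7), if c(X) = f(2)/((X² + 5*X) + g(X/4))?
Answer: 0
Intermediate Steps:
f(L) = L²/3 (f(L) = ((L² + (2 - 1*3)*L) + L)/3 = ((L² + (2 - 3)*L) + L)/3 = ((L² - L) + L)/3 = L²/3)
c(X) = 4/(3*(-5 + X² + 5*X)) (c(X) = ((⅓)*2²)/((X² + 5*X) - 5) = ((⅓)*4)/(-5 + X² + 5*X) = 4/(3*(-5 + X² + 5*X)))
(c(5)*0)*(-7) = ((4/(3*(-5 + 5² + 5*5)))*0)*(-7) = ((4/(3*(-5 + 25 + 25)))*0)*(-7) = (((4/3)/45)*0)*(-7) = (((4/3)*(1/45))*0)*(-7) = ((4/135)*0)*(-7) = 0*(-7) = 0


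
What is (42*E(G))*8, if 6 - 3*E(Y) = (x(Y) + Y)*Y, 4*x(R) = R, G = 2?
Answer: 112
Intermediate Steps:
x(R) = R/4
E(Y) = 2 - 5*Y²/12 (E(Y) = 2 - (Y/4 + Y)*Y/3 = 2 - 5*Y/4*Y/3 = 2 - 5*Y²/12)
(42*E(G))*8 = (42*(2 - 5/12*2²))*8 = (42*(2 - 5/12*4))*8 = (42*(2 - 5/3))*8 = (42*(⅓))*8 = 14*8 = 112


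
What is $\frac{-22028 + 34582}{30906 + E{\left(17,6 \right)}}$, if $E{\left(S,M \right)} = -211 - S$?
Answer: $\frac{6277}{15339} \approx 0.40922$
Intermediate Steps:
$\frac{-22028 + 34582}{30906 + E{\left(17,6 \right)}} = \frac{-22028 + 34582}{30906 - 228} = \frac{12554}{30906 - 228} = \frac{12554}{30678} = 12554 \cdot \frac{1}{30678} = \frac{6277}{15339}$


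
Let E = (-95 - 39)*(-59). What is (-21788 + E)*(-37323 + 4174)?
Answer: 460174418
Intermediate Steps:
E = 7906 (E = -134*(-59) = 7906)
(-21788 + E)*(-37323 + 4174) = (-21788 + 7906)*(-37323 + 4174) = -13882*(-33149) = 460174418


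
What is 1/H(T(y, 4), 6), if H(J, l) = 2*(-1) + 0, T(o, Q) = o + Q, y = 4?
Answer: -½ ≈ -0.50000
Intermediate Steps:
T(o, Q) = Q + o
H(J, l) = -2 (H(J, l) = -2 + 0 = -2)
1/H(T(y, 4), 6) = 1/(-2) = -½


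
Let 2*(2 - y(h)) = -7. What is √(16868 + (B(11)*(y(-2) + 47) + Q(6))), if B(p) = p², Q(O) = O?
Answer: √92906/2 ≈ 152.40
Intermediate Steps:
y(h) = 11/2 (y(h) = 2 - ½*(-7) = 2 + 7/2 = 11/2)
√(16868 + (B(11)*(y(-2) + 47) + Q(6))) = √(16868 + (11²*(11/2 + 47) + 6)) = √(16868 + (121*(105/2) + 6)) = √(16868 + (12705/2 + 6)) = √(16868 + 12717/2) = √(46453/2) = √92906/2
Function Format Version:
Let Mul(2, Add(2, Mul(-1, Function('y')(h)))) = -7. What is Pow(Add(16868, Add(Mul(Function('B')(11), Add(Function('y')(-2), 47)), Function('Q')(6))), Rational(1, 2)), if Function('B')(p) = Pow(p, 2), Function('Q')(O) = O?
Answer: Mul(Rational(1, 2), Pow(92906, Rational(1, 2))) ≈ 152.40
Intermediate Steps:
Function('y')(h) = Rational(11, 2) (Function('y')(h) = Add(2, Mul(Rational(-1, 2), -7)) = Add(2, Rational(7, 2)) = Rational(11, 2))
Pow(Add(16868, Add(Mul(Function('B')(11), Add(Function('y')(-2), 47)), Function('Q')(6))), Rational(1, 2)) = Pow(Add(16868, Add(Mul(Pow(11, 2), Add(Rational(11, 2), 47)), 6)), Rational(1, 2)) = Pow(Add(16868, Add(Mul(121, Rational(105, 2)), 6)), Rational(1, 2)) = Pow(Add(16868, Add(Rational(12705, 2), 6)), Rational(1, 2)) = Pow(Add(16868, Rational(12717, 2)), Rational(1, 2)) = Pow(Rational(46453, 2), Rational(1, 2)) = Mul(Rational(1, 2), Pow(92906, Rational(1, 2)))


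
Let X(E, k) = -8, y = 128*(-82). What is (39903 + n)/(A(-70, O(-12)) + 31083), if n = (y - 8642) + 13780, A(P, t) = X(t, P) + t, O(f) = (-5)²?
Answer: 6909/6220 ≈ 1.1108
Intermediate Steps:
y = -10496
O(f) = 25
A(P, t) = -8 + t
n = -5358 (n = (-10496 - 8642) + 13780 = -19138 + 13780 = -5358)
(39903 + n)/(A(-70, O(-12)) + 31083) = (39903 - 5358)/((-8 + 25) + 31083) = 34545/(17 + 31083) = 34545/31100 = 34545*(1/31100) = 6909/6220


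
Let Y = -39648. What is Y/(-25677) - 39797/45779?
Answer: 264392741/391822461 ≈ 0.67478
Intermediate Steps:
Y/(-25677) - 39797/45779 = -39648/(-25677) - 39797/45779 = -39648*(-1/25677) - 39797*1/45779 = 13216/8559 - 39797/45779 = 264392741/391822461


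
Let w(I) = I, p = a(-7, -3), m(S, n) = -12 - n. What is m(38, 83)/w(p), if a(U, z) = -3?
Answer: 95/3 ≈ 31.667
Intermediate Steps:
p = -3
m(38, 83)/w(p) = (-12 - 1*83)/(-3) = (-12 - 83)*(-⅓) = -95*(-⅓) = 95/3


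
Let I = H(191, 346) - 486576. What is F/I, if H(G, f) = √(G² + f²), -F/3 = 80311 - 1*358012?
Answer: -3718971792/2172073831 - 833103*√156197/236756047579 ≈ -1.7136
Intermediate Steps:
F = 833103 (F = -3*(80311 - 1*358012) = -3*(80311 - 358012) = -3*(-277701) = 833103)
I = -486576 + √156197 (I = √(191² + 346²) - 486576 = √(36481 + 119716) - 486576 = √156197 - 486576 = -486576 + √156197 ≈ -4.8618e+5)
F/I = 833103/(-486576 + √156197)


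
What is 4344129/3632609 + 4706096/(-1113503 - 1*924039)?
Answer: -4122030696773/3700796703539 ≈ -1.1138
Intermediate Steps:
4344129/3632609 + 4706096/(-1113503 - 1*924039) = 4344129*(1/3632609) + 4706096/(-1113503 - 924039) = 4344129/3632609 + 4706096/(-2037542) = 4344129/3632609 + 4706096*(-1/2037542) = 4344129/3632609 - 2353048/1018771 = -4122030696773/3700796703539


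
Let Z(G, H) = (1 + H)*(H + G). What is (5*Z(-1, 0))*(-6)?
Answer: 30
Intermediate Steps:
Z(G, H) = (1 + H)*(G + H)
(5*Z(-1, 0))*(-6) = (5*(-1 + 0 + 0² - 1*0))*(-6) = (5*(-1 + 0 + 0 + 0))*(-6) = (5*(-1))*(-6) = -5*(-6) = 30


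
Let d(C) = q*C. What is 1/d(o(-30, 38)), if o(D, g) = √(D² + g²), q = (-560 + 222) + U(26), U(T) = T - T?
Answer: -√586/396136 ≈ -6.1109e-5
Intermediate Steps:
U(T) = 0
q = -338 (q = (-560 + 222) + 0 = -338 + 0 = -338)
d(C) = -338*C
1/d(o(-30, 38)) = 1/(-338*√((-30)² + 38²)) = 1/(-338*√(900 + 1444)) = 1/(-676*√586) = -√586/396136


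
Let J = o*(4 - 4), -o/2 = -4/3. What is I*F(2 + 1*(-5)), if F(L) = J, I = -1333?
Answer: 0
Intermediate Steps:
o = 8/3 (o = -(-8)/3 = -2*(-4/3) = 8/3 ≈ 2.6667)
J = 0 (J = 8*(4 - 4)/3 = (8/3)*0 = 0)
F(L) = 0
I*F(2 + 1*(-5)) = -1333*0 = 0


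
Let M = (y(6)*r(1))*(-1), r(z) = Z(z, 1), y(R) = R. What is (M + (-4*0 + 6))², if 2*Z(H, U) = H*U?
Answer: 9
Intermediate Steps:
Z(H, U) = H*U/2 (Z(H, U) = (H*U)/2 = H*U/2)
r(z) = z/2 (r(z) = (½)*z*1 = z/2)
M = -3 (M = (6*((½)*1))*(-1) = (6*(½))*(-1) = 3*(-1) = -3)
(M + (-4*0 + 6))² = (-3 + (-4*0 + 6))² = (-3 + (0 + 6))² = (-3 + 6)² = 3² = 9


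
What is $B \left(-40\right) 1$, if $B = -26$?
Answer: $1040$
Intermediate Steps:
$B \left(-40\right) 1 = \left(-26\right) \left(-40\right) 1 = 1040 \cdot 1 = 1040$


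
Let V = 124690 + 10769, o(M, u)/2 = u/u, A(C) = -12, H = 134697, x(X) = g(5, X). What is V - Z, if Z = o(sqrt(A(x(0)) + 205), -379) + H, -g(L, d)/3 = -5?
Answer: 760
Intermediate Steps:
g(L, d) = 15 (g(L, d) = -3*(-5) = 15)
x(X) = 15
o(M, u) = 2 (o(M, u) = 2*(u/u) = 2*1 = 2)
Z = 134699 (Z = 2 + 134697 = 134699)
V = 135459
V - Z = 135459 - 1*134699 = 135459 - 134699 = 760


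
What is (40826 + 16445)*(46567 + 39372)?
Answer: 4921812469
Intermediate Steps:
(40826 + 16445)*(46567 + 39372) = 57271*85939 = 4921812469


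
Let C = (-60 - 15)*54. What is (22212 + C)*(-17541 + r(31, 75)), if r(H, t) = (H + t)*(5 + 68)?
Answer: -178042086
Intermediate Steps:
C = -4050 (C = -75*54 = -4050)
r(H, t) = 73*H + 73*t (r(H, t) = (H + t)*73 = 73*H + 73*t)
(22212 + C)*(-17541 + r(31, 75)) = (22212 - 4050)*(-17541 + (73*31 + 73*75)) = 18162*(-17541 + (2263 + 5475)) = 18162*(-17541 + 7738) = 18162*(-9803) = -178042086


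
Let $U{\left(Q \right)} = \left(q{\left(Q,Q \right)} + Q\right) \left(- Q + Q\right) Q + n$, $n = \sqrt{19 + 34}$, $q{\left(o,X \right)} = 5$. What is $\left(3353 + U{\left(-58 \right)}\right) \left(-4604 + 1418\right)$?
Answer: $-10682658 - 3186 \sqrt{53} \approx -1.0706 \cdot 10^{7}$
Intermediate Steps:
$n = \sqrt{53} \approx 7.2801$
$U{\left(Q \right)} = \sqrt{53}$ ($U{\left(Q \right)} = \left(5 + Q\right) \left(- Q + Q\right) Q + \sqrt{53} = \left(5 + Q\right) 0 Q + \sqrt{53} = 0 Q + \sqrt{53} = 0 + \sqrt{53} = \sqrt{53}$)
$\left(3353 + U{\left(-58 \right)}\right) \left(-4604 + 1418\right) = \left(3353 + \sqrt{53}\right) \left(-4604 + 1418\right) = \left(3353 + \sqrt{53}\right) \left(-3186\right) = -10682658 - 3186 \sqrt{53}$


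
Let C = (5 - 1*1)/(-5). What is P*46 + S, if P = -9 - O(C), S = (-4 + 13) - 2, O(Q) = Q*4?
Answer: -1299/5 ≈ -259.80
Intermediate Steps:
C = -⅘ (C = (5 - 1)*(-⅕) = 4*(-⅕) = -⅘ ≈ -0.80000)
O(Q) = 4*Q
S = 7 (S = 9 - 2 = 7)
P = -29/5 (P = -9 - 4*(-4)/5 = -9 - 1*(-16/5) = -9 + 16/5 = -29/5 ≈ -5.8000)
P*46 + S = -29/5*46 + 7 = -1334/5 + 7 = -1299/5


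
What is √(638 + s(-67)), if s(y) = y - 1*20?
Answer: √551 ≈ 23.473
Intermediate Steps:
s(y) = -20 + y (s(y) = y - 20 = -20 + y)
√(638 + s(-67)) = √(638 + (-20 - 67)) = √(638 - 87) = √551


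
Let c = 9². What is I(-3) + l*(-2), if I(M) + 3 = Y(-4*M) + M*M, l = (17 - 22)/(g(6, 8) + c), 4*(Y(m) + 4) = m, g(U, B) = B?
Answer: 455/89 ≈ 5.1124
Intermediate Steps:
c = 81
Y(m) = -4 + m/4
l = -5/89 (l = (17 - 22)/(8 + 81) = -5/89 ≈ -0.056180)
I(M) = -7 + M² - M (I(M) = -3 + ((-4 + (-4*M)/4) + M*M) = -3 + ((-4 - M) + M²) = -3 + (-4 + M² - M) = -7 + M² - M)
I(-3) + l*(-2) = (-7 + (-3)² - 1*(-3)) - 5/89*(-2) = (-7 + 9 + 3) + 10/89 = 5 + 10/89 = 455/89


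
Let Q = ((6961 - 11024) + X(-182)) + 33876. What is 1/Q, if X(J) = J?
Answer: 1/29631 ≈ 3.3748e-5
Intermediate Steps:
Q = 29631 (Q = ((6961 - 11024) - 182) + 33876 = (-4063 - 182) + 33876 = -4245 + 33876 = 29631)
1/Q = 1/29631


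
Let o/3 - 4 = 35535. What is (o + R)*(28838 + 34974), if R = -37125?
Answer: 4434423504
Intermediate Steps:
o = 106617 (o = 12 + 3*35535 = 12 + 106605 = 106617)
(o + R)*(28838 + 34974) = (106617 - 37125)*(28838 + 34974) = 69492*63812 = 4434423504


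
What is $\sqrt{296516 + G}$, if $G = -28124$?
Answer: $2 \sqrt{67098} \approx 518.07$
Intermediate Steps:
$\sqrt{296516 + G} = \sqrt{296516 - 28124} = \sqrt{268392} = 2 \sqrt{67098}$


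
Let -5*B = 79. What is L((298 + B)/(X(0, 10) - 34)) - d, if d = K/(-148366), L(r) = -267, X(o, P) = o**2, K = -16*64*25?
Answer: -19819661/74183 ≈ -267.17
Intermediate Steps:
K = -25600 (K = -1024*25 = -25600)
B = -79/5 (B = -1/5*79 = -79/5 ≈ -15.800)
d = 12800/74183 (d = -25600/(-148366) = -25600*(-1/148366) = 12800/74183 ≈ 0.17255)
L((298 + B)/(X(0, 10) - 34)) - d = -267 - 1*12800/74183 = -267 - 12800/74183 = -19819661/74183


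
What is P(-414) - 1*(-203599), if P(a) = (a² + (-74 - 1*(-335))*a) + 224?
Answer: 267165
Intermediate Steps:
P(a) = 224 + a² + 261*a (P(a) = (a² + (-74 + 335)*a) + 224 = (a² + 261*a) + 224 = 224 + a² + 261*a)
P(-414) - 1*(-203599) = (224 + (-414)² + 261*(-414)) - 1*(-203599) = (224 + 171396 - 108054) + 203599 = 63566 + 203599 = 267165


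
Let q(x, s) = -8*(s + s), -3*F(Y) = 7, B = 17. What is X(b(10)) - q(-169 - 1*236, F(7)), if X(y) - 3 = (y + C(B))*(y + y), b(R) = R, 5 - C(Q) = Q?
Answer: -223/3 ≈ -74.333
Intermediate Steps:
C(Q) = 5 - Q
F(Y) = -7/3 (F(Y) = -⅓*7 = -7/3)
X(y) = 3 + 2*y*(-12 + y) (X(y) = 3 + (y + (5 - 1*17))*(y + y) = 3 + (y + (5 - 17))*(2*y) = 3 + (y - 12)*(2*y) = 3 + (-12 + y)*(2*y) = 3 + 2*y*(-12 + y))
q(x, s) = -16*s
X(b(10)) - q(-169 - 1*236, F(7)) = (3 - 24*10 + 2*10²) - (-16)*(-7)/3 = (3 - 240 + 2*100) - 1*112/3 = (3 - 240 + 200) - 112/3 = -37 - 112/3 = -223/3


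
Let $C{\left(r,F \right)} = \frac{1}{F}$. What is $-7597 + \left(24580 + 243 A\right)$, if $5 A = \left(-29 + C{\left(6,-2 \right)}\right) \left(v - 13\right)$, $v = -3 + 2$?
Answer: $\frac{185274}{5} \approx 37055.0$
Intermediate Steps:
$v = -1$
$A = \frac{413}{5}$ ($A = \frac{\left(-29 + \frac{1}{-2}\right) \left(-1 - 13\right)}{5} = \frac{\left(-29 - \frac{1}{2}\right) \left(-14\right)}{5} = \frac{\left(- \frac{59}{2}\right) \left(-14\right)}{5} = \frac{1}{5} \cdot 413 = \frac{413}{5} \approx 82.6$)
$-7597 + \left(24580 + 243 A\right) = -7597 + \left(24580 + 243 \cdot \frac{413}{5}\right) = -7597 + \left(24580 + \frac{100359}{5}\right) = -7597 + \frac{223259}{5} = \frac{185274}{5}$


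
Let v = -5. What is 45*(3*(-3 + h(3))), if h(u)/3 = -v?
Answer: 1620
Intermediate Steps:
h(u) = 15 (h(u) = 3*(-1*(-5)) = 3*5 = 15)
45*(3*(-3 + h(3))) = 45*(3*(-3 + 15)) = 45*(3*12) = 45*36 = 1620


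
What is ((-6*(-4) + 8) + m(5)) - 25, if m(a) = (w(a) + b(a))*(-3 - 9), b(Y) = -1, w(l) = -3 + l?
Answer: -5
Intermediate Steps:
m(a) = 48 - 12*a (m(a) = ((-3 + a) - 1)*(-3 - 9) = (-4 + a)*(-12) = 48 - 12*a)
((-6*(-4) + 8) + m(5)) - 25 = ((-6*(-4) + 8) + (48 - 12*5)) - 25 = ((24 + 8) + (48 - 60)) - 25 = (32 - 12) - 25 = 20 - 25 = -5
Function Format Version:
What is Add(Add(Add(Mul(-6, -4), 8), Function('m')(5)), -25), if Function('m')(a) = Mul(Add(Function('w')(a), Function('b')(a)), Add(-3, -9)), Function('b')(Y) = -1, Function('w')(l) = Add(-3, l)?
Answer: -5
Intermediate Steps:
Function('m')(a) = Add(48, Mul(-12, a)) (Function('m')(a) = Mul(Add(Add(-3, a), -1), Add(-3, -9)) = Mul(Add(-4, a), -12) = Add(48, Mul(-12, a)))
Add(Add(Add(Mul(-6, -4), 8), Function('m')(5)), -25) = Add(Add(Add(Mul(-6, -4), 8), Add(48, Mul(-12, 5))), -25) = Add(Add(Add(24, 8), Add(48, -60)), -25) = Add(Add(32, -12), -25) = Add(20, -25) = -5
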